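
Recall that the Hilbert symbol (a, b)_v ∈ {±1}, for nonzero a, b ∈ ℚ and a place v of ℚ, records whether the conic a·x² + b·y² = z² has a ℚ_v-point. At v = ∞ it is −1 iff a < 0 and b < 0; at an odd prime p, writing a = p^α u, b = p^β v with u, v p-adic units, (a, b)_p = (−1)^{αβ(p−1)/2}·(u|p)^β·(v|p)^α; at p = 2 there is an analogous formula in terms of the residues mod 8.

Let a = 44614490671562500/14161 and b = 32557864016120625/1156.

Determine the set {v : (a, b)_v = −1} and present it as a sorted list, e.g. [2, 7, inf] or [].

(a, b) ≡ (2512705, 1584937) mod (ℚ^×)²; places V = {2, 3, 5, 7, 13, 17, 29, 31, 41, 43, ∞}.
(a,b)_29: α=1, u≡16; β=1, v≡2 (mod 29); (16|29)=+1, (2|29)=-1; sign (−1)^0·+1^1·-1^1 = -1.
(a,b)_∞: sgn(2512705)=+, sgn(1584937)=+, so +1.
(a,b)_43: α=1, u≡36; β=1, v≡37 (mod 43); (36|43)=+1, (37|43)=-1; sign (−1)^1·+1^1·-1^1 = +1.
(a,b)_2: α=2, β=-2; u≡1, v≡1 (mod 8); ε(u)ε(v)=0·0, αω(v)=2·0, βω(u)=-2·0; sum ≡ 0  ⇒  +1.
(a,b)_3: α=0, u≡1; β=4, v≡1 (mod 3); (1|3)=+1, (1|3)=+1; sign (−1)^0·+1^4·+1^0 = +1.
(a,b)_41: α=2, u≡18; β=1, v≡22 (mod 41); (18|41)=+1, (22|41)=-1; sign (−1)^0·+1^1·-1^2 = +1.
(a,b)_5: α=7, u≡1; β=4, v≡3 (mod 5); (1|5)=+1, (3|5)=-1; sign (−1)^0·+1^4·-1^7 = -1.
(a,b)_7: α=-2, u≡5; β=4, v≡4 (mod 7); (5|7)=-1, (4|7)=+1; sign (−1)^0·-1^4·+1^-2 = +1.
(a,b)_31: α=1, u≡23; β=1, v≡4 (mod 31); (23|31)=-1, (4|31)=+1; sign (−1)^1·-1^1·+1^1 = +1.
(a,b)_17: α=-2, u≡10; β=-2, v≡10 (mod 17); (10|17)=-1, (10|17)=-1; sign (−1)^0·-1^-2·-1^-2 = +1.
(a,b)_13: α=3, u≡9; β=2, v≡10 (mod 13); (9|13)=+1, (10|13)=+1; sign (−1)^0·+1^2·+1^3 = +1.
(2512705, 1584937 / ℚ) ramifies at {5, 29}: a division algebra.

[5, 29]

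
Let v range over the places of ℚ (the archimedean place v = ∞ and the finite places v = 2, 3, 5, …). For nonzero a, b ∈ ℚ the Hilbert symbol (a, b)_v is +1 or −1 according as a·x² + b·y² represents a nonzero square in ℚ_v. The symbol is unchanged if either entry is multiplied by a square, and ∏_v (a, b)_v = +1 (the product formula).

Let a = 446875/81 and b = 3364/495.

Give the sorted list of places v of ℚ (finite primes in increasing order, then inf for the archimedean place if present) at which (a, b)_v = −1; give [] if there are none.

Mod squares: a ≡ 715, b ≡ 55. Check v ∈ {∞, 2, 3, 5, 11, 13, 29}.
v=13: a=13^1·(≡1), b=13^0·(≡10) mod 13; (1|13)=+1, (10|13)=+1; (−1)^{1·0·6}·(+1)^0·(+1)^1 = +1.
v=11: a=11^1·(≡6), b=11^-1·(≡9) mod 11; (6|11)=-1, (9|11)=+1; (−1)^{1·-1·5}·(-1)^-1·(+1)^1 = +1.
v=∞: 715 > 0 and 55 > 0  ⇒  (a,b)_∞ = +1.
v=3: a=3^-4·(≡1), b=3^-2·(≡1) mod 3; (1|3)=+1, (1|3)=+1; (−1)^{-4·-2·1}·(+1)^-2·(+1)^-4 = +1.
v=29: a=29^0·(≡17), b=29^2·(≡2) mod 29; (17|29)=-1, (2|29)=-1; (−1)^{0·2·14}·(-1)^2·(-1)^0 = +1.
v=5: a=5^5·(≡3), b=5^-1·(≡1) mod 5; (3|5)=-1, (1|5)=+1; (−1)^{5·-1·2}·(-1)^-1·(+1)^5 = -1.
v=2: v_2(a)=0, v_2(b)=2; units ≡ 3, 7 (mod 8); ε·ε+αω+βω = 1·1+0·0+2·1 ≡ 1  ⇒  (a,b)_2 = -1.
Ram(715, 55) = {2, 5}; no ℚ_2-point on the conic.

[2, 5]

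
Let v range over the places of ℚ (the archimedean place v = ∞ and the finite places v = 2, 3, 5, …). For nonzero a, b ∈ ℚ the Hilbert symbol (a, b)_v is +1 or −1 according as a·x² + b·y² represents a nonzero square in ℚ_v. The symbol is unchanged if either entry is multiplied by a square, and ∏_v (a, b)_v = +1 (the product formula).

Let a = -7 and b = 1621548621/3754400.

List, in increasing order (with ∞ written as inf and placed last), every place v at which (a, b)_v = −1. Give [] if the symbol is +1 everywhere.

(a, b) ≡ (-7, 34034) mod (ℚ^×)²; places V = {2, 3, 5, 7, 11, 13, 17, 19, 53, ∞}.
(a,b)_11: α=0, u≡4; β=1, v≡3 (mod 11); (4|11)=+1, (3|11)=+1; sign (−1)^0·+1^1·+1^0 = +1.
(a,b)_17: α=0, u≡10; β=1, v≡15 (mod 17); (10|17)=-1, (15|17)=+1; sign (−1)^0·-1^1·+1^0 = -1.
(a,b)_3: α=0, u≡2; β=2, v≡2 (mod 3); (2|3)=-1, (2|3)=-1; sign (−1)^0·-1^2·-1^0 = +1.
(a,b)_19: α=0, u≡12; β=-2, v≡17 (mod 19); (12|19)=-1, (17|19)=+1; sign (−1)^0·-1^-2·+1^0 = +1.
(a,b)_53: α=0, u≡46; β=2, v≡27 (mod 53); (46|53)=+1, (27|53)=-1; sign (−1)^0·+1^2·-1^0 = +1.
(a,b)_13: α=0, u≡6; β=-1, v≡6 (mod 13); (6|13)=-1, (6|13)=-1; sign (−1)^0·-1^-1·-1^0 = -1.
(a,b)_5: α=0, u≡3; β=-2, v≡1 (mod 5); (3|5)=-1, (1|5)=+1; sign (−1)^0·-1^-2·+1^0 = +1.
(a,b)_2: α=0, β=-5; u≡1, v≡1 (mod 8); ε(u)ε(v)=0·0, αω(v)=0·0, βω(u)=-5·0; sum ≡ 0  ⇒  +1.
(a,b)_∞: sgn(-7)=−, sgn(34034)=+, so +1.
(a,b)_7: α=1, u≡6; β=3, v≡1 (mod 7); (6|7)=-1, (1|7)=+1; sign (−1)^1·-1^3·+1^1 = +1.
Ram(-7, 34034) = {13, 17}; no ℚ_13-point on the conic.

[13, 17]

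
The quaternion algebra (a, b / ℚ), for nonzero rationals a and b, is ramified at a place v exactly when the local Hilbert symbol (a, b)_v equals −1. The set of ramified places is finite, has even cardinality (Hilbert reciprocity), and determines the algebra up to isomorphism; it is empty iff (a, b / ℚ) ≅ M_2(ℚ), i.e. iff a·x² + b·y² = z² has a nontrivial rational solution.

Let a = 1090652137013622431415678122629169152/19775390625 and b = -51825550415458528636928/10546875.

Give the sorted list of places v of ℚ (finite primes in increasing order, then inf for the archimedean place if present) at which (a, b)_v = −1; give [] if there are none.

Mod squares: a ≡ 24682, b ≡ -90321. Check v ∈ {∞, 2, 3, 5, 7, 11, 13, 17, 19, 23, 31, 41, 43}.
v=3: a=3^-4·(≡1), b=3^-3·(≡1) mod 3; (1|3)=+1, (1|3)=+1; (−1)^{-4·-3·1}·(+1)^-3·(+1)^-4 = +1.
v=23: a=23^2·(≡9), b=23^1·(≡4) mod 23; (9|23)=+1, (4|23)=+1; (−1)^{2·1·11}·(+1)^1·(+1)^2 = +1.
v=13: a=13^6·(≡8), b=13^6·(≡9) mod 13; (8|13)=-1, (9|13)=+1; (−1)^{6·6·6}·(-1)^6·(+1)^6 = +1.
v=17: a=17^2·(≡16), b=17^1·(≡8) mod 17; (16|17)=+1, (8|17)=+1; (−1)^{2·1·8}·(+1)^1·(+1)^2 = +1.
v=41: a=41^1·(≡6), b=41^0·(≡20) mod 41; (6|41)=-1, (20|41)=+1; (−1)^{1·0·20}·(-1)^0·(+1)^1 = +1.
v=11: a=11^2·(≡3), b=11^1·(≡6) mod 11; (3|11)=+1, (6|11)=-1; (−1)^{2·1·5}·(+1)^1·(-1)^2 = +1.
v=7: a=7^3·(≡6), b=7^3·(≡5) mod 7; (6|7)=-1, (5|7)=-1; (−1)^{3·3·3}·(-1)^3·(-1)^3 = -1.
v=∞: 24682 > 0 and -90321 < 0  ⇒  (a,b)_∞ = +1.
v=31: a=31^4·(≡29), b=31^2·(≡6) mod 31; (29|31)=-1, (6|31)=-1; (−1)^{4·2·15}·(-1)^2·(-1)^4 = +1.
v=19: a=19^2·(≡7), b=19^0·(≡7) mod 19; (7|19)=+1, (7|19)=+1; (−1)^{2·0·9}·(+1)^0·(+1)^2 = +1.
v=5: a=5^-12·(≡2), b=5^-8·(≡1) mod 5; (2|5)=-1, (1|5)=+1; (−1)^{-12·-8·2}·(-1)^-8·(+1)^-12 = +1.
v=43: a=43^3·(≡13), b=43^2·(≡27) mod 43; (13|43)=+1, (27|43)=-1; (−1)^{3·2·21}·(+1)^2·(-1)^3 = -1.
v=2: v_2(a)=15, v_2(b)=12; units ≡ 5, 7 (mod 8); ε·ε+αω+βω = 0·1+15·0+12·1 ≡ 0  ⇒  (a,b)_2 = +1.
(24682, -90321 / ℚ) ramifies at {7, 43}: a division algebra.

[7, 43]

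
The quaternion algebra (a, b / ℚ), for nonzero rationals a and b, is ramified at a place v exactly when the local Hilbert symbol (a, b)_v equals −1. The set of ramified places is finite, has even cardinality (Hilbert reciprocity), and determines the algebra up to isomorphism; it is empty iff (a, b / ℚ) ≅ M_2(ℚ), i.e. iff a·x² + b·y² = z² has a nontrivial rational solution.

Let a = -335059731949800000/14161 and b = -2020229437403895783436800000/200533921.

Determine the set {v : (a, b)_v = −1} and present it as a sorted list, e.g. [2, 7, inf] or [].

[2, 3, 11, 19, 23, inf]

Mod squares: a ≡ -2145, b ≡ -28405. Check v ∈ {∞, 2, 3, 5, 7, 11, 13, 17, 19, 23}.
v=3: a=3^1·(≡2), b=3^2·(≡2) mod 3; (2|3)=-1, (2|3)=-1; (−1)^{1·2·1}·(-1)^2·(-1)^1 = -1.
v=11: a=11^3·(≡9), b=11^6·(≡10) mod 11; (9|11)=+1, (10|11)=-1; (−1)^{3·6·5}·(+1)^6·(-1)^3 = -1.
v=19: a=19^2·(≡13), b=19^3·(≡17) mod 19; (13|19)=-1, (17|19)=+1; (−1)^{2·3·9}·(-1)^3·(+1)^2 = -1.
v=∞: -2145 < 0 and -28405 < 0  ⇒  (a,b)_∞ = -1.
v=23: a=23^2·(≡10), b=23^1·(≡22) mod 23; (10|23)=-1, (22|23)=-1; (−1)^{2·1·11}·(-1)^1·(-1)^2 = -1.
v=13: a=13^3·(≡4), b=13^7·(≡4) mod 13; (4|13)=+1, (4|13)=+1; (−1)^{3·7·6}·(+1)^7·(+1)^3 = +1.
v=17: a=17^-2·(≡7), b=17^-4·(≡2) mod 17; (7|17)=-1, (2|17)=+1; (−1)^{-2·-4·8}·(-1)^-4·(+1)^-2 = +1.
v=5: a=5^5·(≡4), b=5^5·(≡4) mod 5; (4|5)=+1, (4|5)=+1; (−1)^{5·5·2}·(+1)^5·(+1)^5 = +1.
v=2: v_2(a)=6, v_2(b)=12; units ≡ 7, 3 (mod 8); ε·ε+αω+βω = 1·1+6·1+12·0 ≡ 1  ⇒  (a,b)_2 = -1.
v=7: a=7^-2·(≡2), b=7^-4·(≡4) mod 7; (2|7)=+1, (4|7)=+1; (−1)^{-2·-4·3}·(+1)^-4·(+1)^-2 = +1.
Ram(-2145, -28405) = {2, 3, 11, 19, 23, ∞}; no ℚ_2-point on the conic.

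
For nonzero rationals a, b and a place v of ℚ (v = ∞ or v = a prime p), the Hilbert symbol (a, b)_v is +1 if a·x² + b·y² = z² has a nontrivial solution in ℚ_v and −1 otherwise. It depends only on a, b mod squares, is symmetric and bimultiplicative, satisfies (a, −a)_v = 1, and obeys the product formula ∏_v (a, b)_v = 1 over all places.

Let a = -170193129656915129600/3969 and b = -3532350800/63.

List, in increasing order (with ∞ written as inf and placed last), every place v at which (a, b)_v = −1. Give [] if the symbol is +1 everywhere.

Mod squares: a ≡ -341, b ≡ -61816139. Check v ∈ {∞, 2, 3, 5, 7, 11, 19, 29, 31, 47}.
v=7: a=7^-2·(≡1), b=7^-1·(≡4) mod 7; (1|7)=+1, (4|7)=+1; (−1)^{-2·-1·3}·(+1)^-1·(+1)^-2 = +1.
v=29: a=29^2·(≡1), b=29^1·(≡4) mod 29; (1|29)=+1, (4|29)=+1; (−1)^{2·1·14}·(+1)^1·(+1)^2 = +1.
v=∞: -341 < 0 and -61816139 < 0  ⇒  (a,b)_∞ = -1.
v=5: a=5^2·(≡4), b=5^2·(≡1) mod 5; (4|5)=+1, (1|5)=+1; (−1)^{2·2·2}·(+1)^2·(+1)^2 = +1.
v=11: a=11^3·(≡6), b=11^1·(≡3) mod 11; (6|11)=-1, (3|11)=+1; (−1)^{3·1·5}·(-1)^1·(+1)^3 = +1.
v=3: a=3^-4·(≡1), b=3^-2·(≡1) mod 3; (1|3)=+1, (1|3)=+1; (−1)^{-4·-2·1}·(+1)^-2·(+1)^-4 = +1.
v=2: v_2(a)=8, v_2(b)=4; units ≡ 3, 5 (mod 8); ε·ε+αω+βω = 1·0+8·1+4·1 ≡ 0  ⇒  (a,b)_2 = +1.
v=47: a=47^2·(≡39), b=47^1·(≡46) mod 47; (39|47)=-1, (46|47)=-1; (−1)^{2·1·23}·(-1)^1·(-1)^2 = -1.
v=31: a=31^3·(≡2), b=31^1·(≡24) mod 31; (2|31)=+1, (24|31)=-1; (−1)^{3·1·15}·(+1)^1·(-1)^3 = +1.
v=19: a=19^2·(≡9), b=19^1·(≡15) mod 19; (9|19)=+1, (15|19)=-1; (−1)^{2·1·9}·(+1)^1·(-1)^2 = +1.
Ram(-341, -61816139) = {47, ∞}; no ℚ_47-point on the conic.

[47, inf]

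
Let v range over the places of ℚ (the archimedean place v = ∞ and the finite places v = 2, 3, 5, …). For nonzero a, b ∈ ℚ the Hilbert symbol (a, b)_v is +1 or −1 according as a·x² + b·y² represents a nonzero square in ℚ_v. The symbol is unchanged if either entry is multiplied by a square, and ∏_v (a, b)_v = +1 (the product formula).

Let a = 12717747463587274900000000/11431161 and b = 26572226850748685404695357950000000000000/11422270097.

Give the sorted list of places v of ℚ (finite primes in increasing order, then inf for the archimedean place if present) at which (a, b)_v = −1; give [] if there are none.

[2, 29, 37, 41]

Mod squares: a ≡ 22744381, b ≡ 755854. Check v ∈ {∞, 2, 3, 5, 7, 11, 17, 23, 29, 37, 41, 43, 47}.
v=2: v_2(a)=8, v_2(b)=13; units ≡ 5, 7 (mod 8); ε·ε+αω+βω = 0·1+8·0+13·1 ≡ 1  ⇒  (a,b)_2 = -1.
v=37: a=37^3·(≡18), b=37^4·(≡29) mod 37; (18|37)=-1, (29|37)=-1; (−1)^{3·4·18}·(-1)^4·(-1)^3 = -1.
v=5: a=5^8·(≡4), b=5^14·(≡4) mod 5; (4|5)=+1, (4|5)=+1; (−1)^{8·14·2}·(+1)^14·(+1)^8 = +1.
v=∞: 22744381 > 0 and 755854 > 0  ⇒  (a,b)_∞ = +1.
v=11: a=11^1·(≡9), b=11^1·(≡10) mod 11; (9|11)=+1, (10|11)=-1; (−1)^{1·1·5}·(+1)^1·(-1)^1 = +1.
v=23: a=23^-2·(≡8), b=23^-4·(≡19) mod 23; (8|23)=+1, (19|23)=-1; (−1)^{-2·-4·11}·(+1)^-4·(-1)^-2 = +1.
v=41: a=41^1·(≡29), b=41^2·(≡35) mod 41; (29|41)=-1, (35|41)=-1; (−1)^{1·2·20}·(-1)^2·(-1)^1 = -1.
v=17: a=17^0·(≡2), b=17^-1·(≡14) mod 17; (2|17)=+1, (14|17)=-1; (−1)^{0·-1·8}·(+1)^-1·(-1)^0 = +1.
v=29: a=29^1·(≡13), b=29^2·(≡19) mod 29; (13|29)=+1, (19|29)=-1; (−1)^{1·2·14}·(+1)^2·(-1)^1 = -1.
v=7: a=7^-4·(≡1), b=7^-4·(≡4) mod 7; (1|7)=+1, (4|7)=+1; (−1)^{-4·-4·3}·(+1)^-4·(+1)^-4 = +1.
v=47: a=47^3·(≡19), b=47^5·(≡36) mod 47; (19|47)=-1, (36|47)=+1; (−1)^{3·5·23}·(-1)^5·(+1)^3 = +1.
v=3: a=3^-2·(≡1), b=3^0·(≡1) mod 3; (1|3)=+1, (1|3)=+1; (−1)^{-2·0·1}·(+1)^0·(+1)^-2 = +1.
v=43: a=43^2·(≡24), b=43^3·(≡29) mod 43; (24|43)=+1, (29|43)=-1; (−1)^{2·3·21}·(+1)^3·(-1)^2 = +1.
Ram(22744381, 755854) = {2, 29, 37, 41}; no ℚ_2-point on the conic.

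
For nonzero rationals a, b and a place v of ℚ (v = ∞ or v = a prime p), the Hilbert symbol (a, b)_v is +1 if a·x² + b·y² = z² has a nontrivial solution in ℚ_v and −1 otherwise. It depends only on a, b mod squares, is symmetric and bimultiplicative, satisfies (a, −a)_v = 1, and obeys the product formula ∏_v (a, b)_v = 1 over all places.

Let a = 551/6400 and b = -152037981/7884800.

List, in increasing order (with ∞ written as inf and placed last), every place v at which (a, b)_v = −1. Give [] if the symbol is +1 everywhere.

Mod squares: a ≡ 551, b ≡ -1300769393. Check v ∈ {∞, 2, 3, 5, 7, 11, 19, 23, 29, 31, 43}.
v=43: a=43^0·(≡38), b=43^1·(≡11) mod 43; (38|43)=+1, (11|43)=+1; (−1)^{0·1·21}·(+1)^1·(+1)^0 = +1.
v=11: a=11^0·(≡5), b=11^-1·(≡10) mod 11; (5|11)=+1, (10|11)=-1; (−1)^{0·-1·5}·(+1)^-1·(-1)^0 = +1.
v=23: a=23^0·(≡19), b=23^1·(≡22) mod 23; (19|23)=-1, (22|23)=-1; (−1)^{0·1·11}·(-1)^1·(-1)^0 = -1.
v=31: a=31^0·(≡15), b=31^1·(≡23) mod 31; (15|31)=-1, (23|31)=-1; (−1)^{0·1·15}·(-1)^1·(-1)^0 = -1.
v=3: a=3^0·(≡2), b=3^2·(≡1) mod 3; (2|3)=-1, (1|3)=+1; (−1)^{0·2·1}·(-1)^2·(+1)^0 = +1.
v=19: a=19^1·(≡3), b=19^1·(≡13) mod 19; (3|19)=-1, (13|19)=-1; (−1)^{1·1·9}·(-1)^1·(-1)^1 = -1.
v=2: v_2(a)=-8, v_2(b)=-12; units ≡ 7, 7 (mod 8); ε·ε+αω+βω = 1·1+-8·0+-12·0 ≡ 1  ⇒  (a,b)_2 = -1.
v=5: a=5^-2·(≡1), b=5^-2·(≡2) mod 5; (1|5)=+1, (2|5)=-1; (−1)^{-2·-2·2}·(+1)^-2·(-1)^-2 = +1.
v=29: a=29^1·(≡14), b=29^1·(≡4) mod 29; (14|29)=-1, (4|29)=+1; (−1)^{1·1·14}·(-1)^1·(+1)^1 = -1.
v=7: a=7^0·(≡6), b=7^-1·(≡5) mod 7; (6|7)=-1, (5|7)=-1; (−1)^{0·-1·3}·(-1)^-1·(-1)^0 = -1.
v=∞: 551 > 0 and -1300769393 < 0  ⇒  (a,b)_∞ = +1.
|Ram(551, -1300769393)| = 6, even; anisotropic at {2, 7, 19, 23, 29, 31}.

[2, 7, 19, 23, 29, 31]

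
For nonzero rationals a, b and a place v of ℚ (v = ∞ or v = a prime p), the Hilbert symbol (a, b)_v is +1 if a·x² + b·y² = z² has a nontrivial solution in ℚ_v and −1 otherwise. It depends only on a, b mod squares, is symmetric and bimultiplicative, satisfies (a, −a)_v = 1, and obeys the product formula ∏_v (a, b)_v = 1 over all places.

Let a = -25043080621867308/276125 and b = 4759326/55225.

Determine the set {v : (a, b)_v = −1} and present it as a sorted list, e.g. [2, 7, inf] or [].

Mod squares: a ≡ -15015, b ≡ 286. Check v ∈ {∞, 2, 3, 5, 7, 11, 13, 41, 43, 47}.
v=43: a=43^2·(≡36), b=43^2·(≡26) mod 43; (36|43)=+1, (26|43)=-1; (−1)^{2·2·21}·(+1)^2·(-1)^2 = +1.
v=11: a=11^1·(≡6), b=11^1·(≡5) mod 11; (6|11)=-1, (5|11)=+1; (−1)^{1·1·5}·(-1)^1·(+1)^1 = +1.
v=7: a=7^3·(≡1), b=7^0·(≡6) mod 7; (1|7)=+1, (6|7)=-1; (−1)^{3·0·3}·(+1)^0·(-1)^3 = -1.
v=47: a=47^-2·(≡16), b=47^-2·(≡8) mod 47; (16|47)=+1, (8|47)=+1; (−1)^{-2·-2·23}·(+1)^-2·(+1)^-2 = +1.
v=∞: -15015 < 0 and 286 > 0  ⇒  (a,b)_∞ = +1.
v=41: a=41^2·(≡16), b=41^0·(≡18) mod 41; (16|41)=+1, (18|41)=+1; (−1)^{2·0·20}·(+1)^0·(+1)^2 = +1.
v=5: a=5^-3·(≡3), b=5^-2·(≡4) mod 5; (3|5)=-1, (4|5)=+1; (−1)^{-3·-2·2}·(-1)^-2·(+1)^-3 = +1.
v=3: a=3^5·(≡2), b=3^2·(≡1) mod 3; (2|3)=-1, (1|3)=+1; (−1)^{5·2·1}·(-1)^2·(+1)^5 = +1.
v=2: v_2(a)=2, v_2(b)=1; units ≡ 1, 7 (mod 8); ε·ε+αω+βω = 0·1+2·0+1·0 ≡ 0  ⇒  (a,b)_2 = +1.
v=13: a=13^3·(≡6), b=13^1·(≡9) mod 13; (6|13)=-1, (9|13)=+1; (−1)^{3·1·6}·(-1)^1·(+1)^3 = -1.
|Ram(-15015, 286)| = 2, even; anisotropic at {7, 13}.

[7, 13]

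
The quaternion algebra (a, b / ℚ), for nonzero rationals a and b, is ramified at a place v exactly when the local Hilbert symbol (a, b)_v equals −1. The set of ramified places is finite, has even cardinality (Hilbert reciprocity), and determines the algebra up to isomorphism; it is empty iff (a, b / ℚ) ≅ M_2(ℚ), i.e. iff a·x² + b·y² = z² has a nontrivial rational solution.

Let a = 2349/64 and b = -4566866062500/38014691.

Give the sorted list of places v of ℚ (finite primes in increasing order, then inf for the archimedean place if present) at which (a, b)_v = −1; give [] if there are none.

[11, 29, 37, 43]

Mod squares: a ≡ 29, b ≡ -122507. Check v ∈ {∞, 2, 3, 5, 7, 11, 13, 29, 37, 43}.
v=2: v_2(a)=-6, v_2(b)=2; units ≡ 5, 5 (mod 8); ε·ε+αω+βω = 0·0+-6·1+2·1 ≡ 0  ⇒  (a,b)_2 = +1.
v=11: a=11^0·(≡8), b=11^-3·(≡10) mod 11; (8|11)=-1, (10|11)=-1; (−1)^{0·-3·5}·(-1)^-3·(-1)^0 = -1.
v=7: a=7^0·(≡4), b=7^1·(≡5) mod 7; (4|7)=+1, (5|7)=-1; (−1)^{0·1·3}·(+1)^1·(-1)^0 = +1.
v=43: a=43^0·(≡32), b=43^1·(≡22) mod 43; (32|43)=-1, (22|43)=-1; (−1)^{0·1·21}·(-1)^1·(-1)^0 = -1.
v=29: a=29^1·(≡28), b=29^0·(≡14) mod 29; (28|29)=+1, (14|29)=-1; (−1)^{1·0·14}·(+1)^0·(-1)^1 = -1.
v=37: a=37^0·(≡13), b=37^1·(≡8) mod 37; (13|37)=-1, (8|37)=-1; (−1)^{0·1·18}·(-1)^1·(-1)^0 = -1.
v=5: a=5^0·(≡1), b=5^6·(≡2) mod 5; (1|5)=+1, (2|5)=-1; (−1)^{0·6·2}·(+1)^6·(-1)^0 = +1.
v=∞: 29 > 0 and -122507 < 0  ⇒  (a,b)_∞ = +1.
v=3: a=3^4·(≡2), b=3^8·(≡1) mod 3; (2|3)=-1, (1|3)=+1; (−1)^{4·8·1}·(-1)^8·(+1)^4 = +1.
v=13: a=13^0·(≡4), b=13^-4·(≡5) mod 13; (4|13)=+1, (5|13)=-1; (−1)^{0·-4·6}·(+1)^-4·(-1)^0 = +1.
(29, -122507 / ℚ) ramifies at {11, 29, 37, 43}: a division algebra.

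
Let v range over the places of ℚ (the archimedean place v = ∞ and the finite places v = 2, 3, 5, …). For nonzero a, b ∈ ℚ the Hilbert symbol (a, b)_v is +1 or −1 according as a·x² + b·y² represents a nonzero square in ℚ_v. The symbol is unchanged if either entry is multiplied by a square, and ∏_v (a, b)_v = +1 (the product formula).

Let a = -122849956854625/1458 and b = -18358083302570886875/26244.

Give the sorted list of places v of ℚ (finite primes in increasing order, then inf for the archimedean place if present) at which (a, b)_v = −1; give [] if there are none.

[2, 13, 19, inf]

(a, b) ≡ (-27170, -11) mod (ℚ^×)²; places V = {2, 3, 5, 7, 11, 13, 19, ∞}.
(a,b)_11: α=3, u≡5; β=5, v≡10 (mod 11); (5|11)=+1, (10|11)=-1; sign (−1)^1·+1^5·-1^3 = +1.
(a,b)_5: α=3, u≡1; β=4, v≡4 (mod 5); (1|5)=+1, (4|5)=+1; sign (−1)^0·+1^4·+1^3 = +1.
(a,b)_3: α=-6, u≡1; β=-8, v≡1 (mod 3); (1|3)=+1, (1|3)=+1; sign (−1)^0·+1^-8·+1^-6 = +1.
(a,b)_7: α=2, u≡4; β=2, v≡6 (mod 7); (4|7)=+1, (6|7)=-1; sign (−1)^0·+1^2·-1^2 = +1.
(a,b)_2: α=-1, β=-2; u≡7, v≡5 (mod 8); ε(u)ε(v)=1·0, αω(v)=-1·1, βω(u)=-2·0; sum ≡ 1  ⇒  -1.
(a,b)_13: α=3, u≡12; β=4, v≡2 (mod 13); (12|13)=+1, (2|13)=-1; sign (−1)^0·+1^4·-1^3 = -1.
(a,b)_∞: sgn(-27170)=−, sgn(-11)=−, so -1.
(a,b)_19: α=3, u≡13; β=4, v≡13 (mod 19); (13|19)=-1, (13|19)=-1; sign (−1)^0·-1^4·-1^3 = -1.
Ram(-27170, -11) = {2, 13, 19, ∞}; no ℚ_2-point on the conic.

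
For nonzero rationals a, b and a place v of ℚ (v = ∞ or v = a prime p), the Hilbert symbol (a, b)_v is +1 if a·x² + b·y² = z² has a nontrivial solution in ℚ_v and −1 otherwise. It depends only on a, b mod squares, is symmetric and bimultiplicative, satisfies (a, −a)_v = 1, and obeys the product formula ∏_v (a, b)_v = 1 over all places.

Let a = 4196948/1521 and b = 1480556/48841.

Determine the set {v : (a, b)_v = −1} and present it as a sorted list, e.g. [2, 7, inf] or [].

[7, 19]

Mod squares: a ≡ 437, b ≡ 3059. Check v ∈ {∞, 2, 3, 7, 11, 13, 17, 19, 23}.
v=11: a=11^0·(≡10), b=11^2·(≡4) mod 11; (10|11)=-1, (4|11)=+1; (−1)^{0·2·5}·(-1)^2·(+1)^0 = +1.
v=∞: 437 > 0 and 3059 > 0  ⇒  (a,b)_∞ = +1.
v=17: a=17^0·(≡7), b=17^-2·(≡8) mod 17; (7|17)=-1, (8|17)=+1; (−1)^{0·-2·8}·(-1)^-2·(+1)^0 = +1.
v=2: v_2(a)=2, v_2(b)=2; units ≡ 5, 3 (mod 8); ε·ε+αω+βω = 0·1+2·1+2·1 ≡ 0  ⇒  (a,b)_2 = +1.
v=7: a=7^4·(≡6), b=7^1·(≡5) mod 7; (6|7)=-1, (5|7)=-1; (−1)^{4·1·3}·(-1)^1·(-1)^4 = -1.
v=13: a=13^-2·(≡6), b=13^-2·(≡4) mod 13; (6|13)=-1, (4|13)=+1; (−1)^{-2·-2·6}·(-1)^-2·(+1)^-2 = +1.
v=3: a=3^-2·(≡2), b=3^0·(≡2) mod 3; (2|3)=-1, (2|3)=-1; (−1)^{-2·0·1}·(-1)^0·(-1)^-2 = +1.
v=23: a=23^1·(≡21), b=23^1·(≡13) mod 23; (21|23)=-1, (13|23)=+1; (−1)^{1·1·11}·(-1)^1·(+1)^1 = +1.
v=19: a=19^1·(≡17), b=19^1·(≡16) mod 19; (17|19)=+1, (16|19)=+1; (−1)^{1·1·9}·(+1)^1·(+1)^1 = -1.
Ram(437, 3059) = {7, 19}; no ℚ_7-point on the conic.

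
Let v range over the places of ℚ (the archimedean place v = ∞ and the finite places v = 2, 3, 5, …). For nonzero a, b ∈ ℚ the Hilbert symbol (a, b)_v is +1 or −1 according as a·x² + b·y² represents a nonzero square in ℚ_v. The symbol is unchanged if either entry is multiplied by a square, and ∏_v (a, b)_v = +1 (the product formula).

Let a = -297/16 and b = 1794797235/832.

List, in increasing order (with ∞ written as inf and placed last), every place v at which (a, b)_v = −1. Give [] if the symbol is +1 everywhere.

[2, 3, 5, 13]

(a, b) ≡ (-33, 455) mod (ℚ^×)²; places V = {2, 3, 5, 7, 11, 13, 31, ∞}.
(a,b)_3: α=3, u≡1; β=2, v≡2 (mod 3); (1|3)=+1, (2|3)=-1; sign (−1)^0·+1^2·-1^3 = -1.
(a,b)_2: α=-4, β=-6; u≡7, v≡7 (mod 8); ε(u)ε(v)=1·1, αω(v)=-4·0, βω(u)=-6·0; sum ≡ 1  ⇒  -1.
(a,b)_31: α=0, u≡26; β=2, v≡23 (mod 31); (26|31)=-1, (23|31)=-1; sign (−1)^0·-1^2·-1^0 = +1.
(a,b)_∞: sgn(-33)=−, sgn(455)=+, so +1.
(a,b)_13: α=0, u≡5; β=-1, v≡3 (mod 13); (5|13)=-1, (3|13)=+1; sign (−1)^0·-1^-1·+1^0 = -1.
(a,b)_5: α=0, u≡3; β=1, v≡1 (mod 5); (3|5)=-1, (1|5)=+1; sign (−1)^0·-1^1·+1^0 = -1.
(a,b)_7: α=0, u≡2; β=3, v≡2 (mod 7); (2|7)=+1, (2|7)=+1; sign (−1)^0·+1^3·+1^0 = +1.
(a,b)_11: α=1, u≡10; β=2, v≡9 (mod 11); (10|11)=-1, (9|11)=+1; sign (−1)^0·-1^2·+1^1 = +1.
|Ram(-33, 455)| = 4, even; anisotropic at {2, 3, 5, 13}.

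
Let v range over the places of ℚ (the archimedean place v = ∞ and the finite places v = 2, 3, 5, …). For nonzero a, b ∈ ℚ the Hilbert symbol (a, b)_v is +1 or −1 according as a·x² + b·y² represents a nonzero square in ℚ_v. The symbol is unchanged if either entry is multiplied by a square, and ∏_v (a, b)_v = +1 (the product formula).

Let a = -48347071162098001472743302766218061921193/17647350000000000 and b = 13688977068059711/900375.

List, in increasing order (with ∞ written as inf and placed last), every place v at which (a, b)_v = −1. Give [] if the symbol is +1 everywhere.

[5, 11, 17, 31]

(a, b) ≡ (-189255, 347764665) mod (ℚ^×)²; places V = {2, 3, 5, 7, 11, 13, 17, 29, 31, 37, 41, 47, ∞}.
(a,b)_29: α=2, u≡20; β=1, v≡12 (mod 29); (20|29)=+1, (12|29)=-1; sign (−1)^0·+1^1·-1^2 = +1.
(a,b)_5: α=-11, u≡4; β=-3, v≡2 (mod 5); (4|5)=+1, (2|5)=-1; sign (−1)^0·+1^-3·-1^-11 = -1.
(a,b)_47: α=8, u≡14; β=4, v≡3 (mod 47); (14|47)=+1, (3|47)=+1; sign (−1)^0·+1^4·+1^8 = +1.
(a,b)_37: α=3, u≡26; β=1, v≡34 (mod 37); (26|37)=+1, (34|37)=+1; sign (−1)^0·+1^1·+1^3 = +1.
(a,b)_7: α=-6, u≡1; β=-4, v≡3 (mod 7); (1|7)=+1, (3|7)=-1; sign (−1)^0·+1^-4·-1^-6 = +1.
(a,b)_11: α=7, u≡6; β=2, v≡2 (mod 11); (6|11)=-1, (2|11)=-1; sign (−1)^0·-1^2·-1^7 = -1.
(a,b)_3: α=-1, u≡2; β=-1, v≡1 (mod 3); (2|3)=-1, (1|3)=+1; sign (−1)^1·-1^-1·+1^-1 = +1.
(a,b)_∞: sgn(-189255)=−, sgn(347764665)=+, so +1.
(a,b)_31: α=3, u≡14; β=1, v≡8 (mod 31); (14|31)=+1, (8|31)=+1; sign (−1)^1·+1^1·+1^3 = -1.
(a,b)_2: α=-10, β=0; u≡1, v≡1 (mod 8); ε(u)ε(v)=0·0, αω(v)=-10·0, βω(u)=0·0; sum ≡ 0  ⇒  +1.
(a,b)_41: α=2, u≡40; β=1, v≡17 (mod 41); (40|41)=+1, (17|41)=-1; sign (−1)^0·+1^1·-1^2 = +1.
(a,b)_13: α=2, u≡10; β=0, v≡10 (mod 13); (10|13)=+1, (10|13)=+1; sign (−1)^0·+1^0·+1^2 = +1.
(a,b)_17: α=2, u≡14; β=1, v≡13 (mod 17); (14|17)=-1, (13|17)=+1; sign (−1)^0·-1^1·+1^2 = -1.
|Ram(-189255, 347764665)| = 4, even; anisotropic at {5, 11, 17, 31}.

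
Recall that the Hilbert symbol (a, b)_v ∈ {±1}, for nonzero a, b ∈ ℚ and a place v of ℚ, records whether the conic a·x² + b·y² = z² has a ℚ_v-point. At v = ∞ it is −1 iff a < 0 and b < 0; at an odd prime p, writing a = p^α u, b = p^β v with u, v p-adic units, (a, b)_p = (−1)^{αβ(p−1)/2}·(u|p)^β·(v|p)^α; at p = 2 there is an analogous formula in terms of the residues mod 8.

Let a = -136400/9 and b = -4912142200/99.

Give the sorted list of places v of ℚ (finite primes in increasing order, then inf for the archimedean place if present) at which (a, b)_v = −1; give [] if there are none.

[11, 31, 37, inf]

(a, b) ≡ (-341, -11027258) mod (ℚ^×)²; places V = {2, 3, 5, 7, 11, 19, 23, 31, 37, ∞}.
(a,b)_5: α=2, u≡1; β=2, v≡3 (mod 5); (1|5)=+1, (3|5)=-1; sign (−1)^0·+1^2·-1^2 = +1.
(a,b)_23: α=0, u≡4; β=1, v≡13 (mod 23); (4|23)=+1, (13|23)=+1; sign (−1)^0·+1^1·+1^0 = +1.
(a,b)_31: α=1, u≡14; β=1, v≡19 (mod 31); (14|31)=+1, (19|31)=+1; sign (−1)^1·+1^1·+1^1 = -1.
(a,b)_2: α=4, β=3; u≡3, v≡3 (mod 8); ε(u)ε(v)=1·1, αω(v)=4·1, βω(u)=3·1; sum ≡ 0  ⇒  +1.
(a,b)_∞: sgn(-341)=−, sgn(-11027258)=−, so -1.
(a,b)_37: α=0, u≡35; β=1, v≡1 (mod 37); (35|37)=-1, (1|37)=+1; sign (−1)^0·-1^1·+1^0 = -1.
(a,b)_7: α=0, u≡1; β=2, v≡5 (mod 7); (1|7)=+1, (5|7)=-1; sign (−1)^0·+1^2·-1^0 = +1.
(a,b)_19: α=0, u≡17; β=1, v≡9 (mod 19); (17|19)=+1, (9|19)=+1; sign (−1)^0·+1^1·+1^0 = +1.
(a,b)_3: α=-2, u≡1; β=-2, v≡1 (mod 3); (1|3)=+1, (1|3)=+1; sign (−1)^0·+1^-2·+1^-2 = +1.
(a,b)_11: α=1, u≡7; β=-1, v≡10 (mod 11); (7|11)=-1, (10|11)=-1; sign (−1)^1·-1^-1·-1^1 = -1.
Ram(-341, -11027258) = {11, 31, 37, ∞}; no ℚ_11-point on the conic.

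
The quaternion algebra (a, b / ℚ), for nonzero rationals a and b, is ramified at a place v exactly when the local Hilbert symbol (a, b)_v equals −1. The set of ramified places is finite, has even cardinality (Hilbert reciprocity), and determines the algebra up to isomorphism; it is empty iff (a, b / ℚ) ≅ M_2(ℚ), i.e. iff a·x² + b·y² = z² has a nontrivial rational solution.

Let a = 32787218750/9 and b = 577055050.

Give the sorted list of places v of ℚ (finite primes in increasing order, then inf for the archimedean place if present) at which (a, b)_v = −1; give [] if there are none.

Mod squares: a ≡ 17342, b ≡ 190762. Check v ∈ {∞, 2, 3, 5, 11, 13, 23, 29}.
v=∞: 17342 > 0 and 190762 > 0  ⇒  (a,b)_∞ = +1.
v=11: a=11^2·(≡7), b=11^3·(≡7) mod 11; (7|11)=-1, (7|11)=-1; (−1)^{2·3·5}·(-1)^3·(-1)^2 = -1.
v=2: v_2(a)=1, v_2(b)=1; units ≡ 7, 5 (mod 8); ε·ε+αω+βω = 1·0+1·1+1·0 ≡ 1  ⇒  (a,b)_2 = -1.
v=3: a=3^-2·(≡2), b=3^0·(≡1) mod 3; (2|3)=-1, (1|3)=+1; (−1)^{-2·0·1}·(-1)^0·(+1)^-2 = +1.
v=13: a=13^1·(≡8), b=13^1·(≡12) mod 13; (8|13)=-1, (12|13)=+1; (−1)^{1·1·6}·(-1)^1·(+1)^1 = -1.
v=29: a=29^1·(≡27), b=29^1·(≡13) mod 29; (27|29)=-1, (13|29)=+1; (−1)^{1·1·14}·(-1)^1·(+1)^1 = -1.
v=5: a=5^6·(≡3), b=5^2·(≡2) mod 5; (3|5)=-1, (2|5)=-1; (−1)^{6·2·2}·(-1)^2·(-1)^6 = +1.
v=23: a=23^1·(≡4), b=23^1·(≡7) mod 23; (4|23)=+1, (7|23)=-1; (−1)^{1·1·11}·(+1)^1·(-1)^1 = +1.
Ram(17342, 190762) = {2, 11, 13, 29}; no ℚ_2-point on the conic.

[2, 11, 13, 29]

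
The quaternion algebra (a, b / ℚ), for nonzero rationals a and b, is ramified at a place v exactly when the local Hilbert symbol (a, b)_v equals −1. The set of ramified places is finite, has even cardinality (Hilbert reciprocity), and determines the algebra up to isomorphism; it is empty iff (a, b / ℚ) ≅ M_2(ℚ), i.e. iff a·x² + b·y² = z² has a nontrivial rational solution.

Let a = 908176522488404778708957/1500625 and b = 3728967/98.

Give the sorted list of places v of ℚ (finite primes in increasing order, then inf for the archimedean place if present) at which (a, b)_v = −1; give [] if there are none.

[2, 11]

Mod squares: a ≡ 12597, b ≡ 25806. Check v ∈ {∞, 2, 3, 5, 7, 11, 13, 17, 19, 23}.
v=17: a=17^7·(≡3), b=17^3·(≡10) mod 17; (3|17)=-1, (10|17)=-1; (−1)^{7·3·8}·(-1)^3·(-1)^7 = +1.
v=7: a=7^-4·(≡2), b=7^-2·(≡2) mod 7; (2|7)=+1, (2|7)=+1; (−1)^{-4·-2·3}·(+1)^-2·(+1)^-4 = +1.
v=13: a=13^1·(≡7), b=13^0·(≡3) mod 13; (7|13)=-1, (3|13)=+1; (−1)^{1·0·6}·(-1)^0·(+1)^1 = +1.
v=2: v_2(a)=0, v_2(b)=-1; units ≡ 5, 7 (mod 8); ε·ε+αω+βω = 0·1+0·0+-1·1 ≡ 1  ⇒  (a,b)_2 = -1.
v=3: a=3^7·(≡2), b=3^1·(≡1) mod 3; (2|3)=-1, (1|3)=+1; (−1)^{7·1·1}·(-1)^1·(+1)^7 = +1.
v=∞: 12597 > 0 and 25806 > 0  ⇒  (a,b)_∞ = +1.
v=19: a=19^1·(≡9), b=19^0·(≡9) mod 19; (9|19)=+1, (9|19)=+1; (−1)^{1·0·9}·(+1)^0·(+1)^1 = +1.
v=5: a=5^-4·(≡2), b=5^0·(≡4) mod 5; (2|5)=-1, (4|5)=+1; (−1)^{-4·0·2}·(-1)^0·(+1)^-4 = +1.
v=11: a=11^4·(≡6), b=11^1·(≡1) mod 11; (6|11)=-1, (1|11)=+1; (−1)^{4·1·5}·(-1)^1·(+1)^4 = -1.
v=23: a=23^4·(≡13), b=23^1·(≡8) mod 23; (13|23)=+1, (8|23)=+1; (−1)^{4·1·11}·(+1)^1·(+1)^4 = +1.
Ram(12597, 25806) = {2, 11}; no ℚ_2-point on the conic.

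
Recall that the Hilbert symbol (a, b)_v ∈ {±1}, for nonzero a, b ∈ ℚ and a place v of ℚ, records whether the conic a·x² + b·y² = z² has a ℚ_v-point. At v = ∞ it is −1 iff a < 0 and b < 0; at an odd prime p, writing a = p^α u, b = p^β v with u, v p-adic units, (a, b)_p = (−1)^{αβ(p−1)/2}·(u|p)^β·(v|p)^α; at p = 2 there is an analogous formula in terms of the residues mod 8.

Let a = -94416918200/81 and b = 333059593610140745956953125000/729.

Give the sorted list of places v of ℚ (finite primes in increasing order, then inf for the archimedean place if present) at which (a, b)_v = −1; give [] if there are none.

(a, b) ≡ (-689678, 38258) mod (ℚ^×)²; places V = {2, 3, 5, 11, 23, 29, 37, 47, ∞}.
(a,b)_47: α=1, u≡6; β=3, v≡22 (mod 47); (6|47)=+1, (22|47)=-1; sign (−1)^1·+1^3·-1^1 = +1.
(a,b)_37: α=2, u≡18; β=5, v≡5 (mod 37); (18|37)=-1, (5|37)=-1; sign (−1)^0·-1^5·-1^2 = -1.
(a,b)_29: α=1, u≡26; β=2, v≡23 (mod 29); (26|29)=-1, (23|29)=+1; sign (−1)^0·-1^2·+1^1 = +1.
(a,b)_5: α=2, u≡2; β=10, v≡3 (mod 5); (2|5)=-1, (3|5)=-1; sign (−1)^0·-1^10·-1^2 = +1.
(a,b)_2: α=3, β=3; u≡1, v≡1 (mod 8); ε(u)ε(v)=0·0, αω(v)=3·0, βω(u)=3·0; sum ≡ 0  ⇒  +1.
(a,b)_3: α=-4, u≡1; β=-6, v≡2 (mod 3); (1|3)=+1, (2|3)=-1; sign (−1)^0·+1^-6·-1^-4 = +1.
(a,b)_∞: sgn(-689678)=−, sgn(38258)=+, so +1.
(a,b)_11: α=1, u≡8; β=3, v≡8 (mod 11); (8|11)=-1, (8|11)=-1; sign (−1)^1·-1^3·-1^1 = -1.
(a,b)_23: α=1, u≡2; β=2, v≡1 (mod 23); (2|23)=+1, (1|23)=+1; sign (−1)^0·+1^2·+1^1 = +1.
(-689678, 38258 / ℚ) ramifies at {11, 37}: a division algebra.

[11, 37]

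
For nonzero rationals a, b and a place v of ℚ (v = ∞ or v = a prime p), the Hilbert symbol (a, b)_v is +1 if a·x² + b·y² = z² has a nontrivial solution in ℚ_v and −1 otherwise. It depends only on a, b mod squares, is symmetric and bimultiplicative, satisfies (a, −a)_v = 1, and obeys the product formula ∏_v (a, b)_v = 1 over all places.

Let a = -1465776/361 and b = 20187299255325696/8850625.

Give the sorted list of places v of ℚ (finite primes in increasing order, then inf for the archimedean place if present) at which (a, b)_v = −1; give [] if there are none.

(a, b) ≡ (-1131, 29) mod (ℚ^×)²; places V = {2, 3, 5, 7, 13, 17, 19, 29, ∞}.
(a,b)_19: α=-2, u≡17; β=0, v≡3 (mod 19); (17|19)=+1, (3|19)=-1; sign (−1)^0·+1^0·-1^-2 = +1.
(a,b)_7: α=0, u≡6; β=-2, v≡1 (mod 7); (6|7)=-1, (1|7)=+1; sign (−1)^0·-1^-2·+1^0 = +1.
(a,b)_13: α=1, u≡1; β=2, v≡3 (mod 13); (1|13)=+1, (3|13)=+1; sign (−1)^0·+1^2·+1^1 = +1.
(a,b)_5: α=0, u≡4; β=-4, v≡1 (mod 5); (4|5)=+1, (1|5)=+1; sign (−1)^0·+1^-4·+1^0 = +1.
(a,b)_17: α=0, u≡8; β=-2, v≡6 (mod 17); (8|17)=+1, (6|17)=-1; sign (−1)^0·+1^-2·-1^0 = +1.
(a,b)_∞: sgn(-1131)=−, sgn(29)=+, so +1.
(a,b)_2: α=4, β=10; u≡5, v≡5 (mod 8); ε(u)ε(v)=0·0, αω(v)=4·1, βω(u)=10·1; sum ≡ 0  ⇒  +1.
(a,b)_29: α=1, u≡27; β=3, v≡13 (mod 29); (27|29)=-1, (13|29)=+1; sign (−1)^0·-1^3·+1^1 = -1.
(a,b)_3: α=5, u≡1; β=14, v≡2 (mod 3); (1|3)=+1, (2|3)=-1; sign (−1)^0·+1^14·-1^5 = -1.
(-1131, 29 / ℚ) ramifies at {3, 29}: a division algebra.

[3, 29]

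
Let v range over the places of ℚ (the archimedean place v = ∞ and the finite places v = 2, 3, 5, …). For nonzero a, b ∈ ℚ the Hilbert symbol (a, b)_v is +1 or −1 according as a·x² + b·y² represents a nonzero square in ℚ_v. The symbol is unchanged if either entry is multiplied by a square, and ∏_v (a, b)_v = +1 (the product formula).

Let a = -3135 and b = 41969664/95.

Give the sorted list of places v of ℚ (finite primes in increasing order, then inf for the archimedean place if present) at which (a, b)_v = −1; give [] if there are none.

(a, b) ≡ (-3135, 48070) mod (ℚ^×)²; places V = {2, 3, 5, 11, 19, 23, ∞}.
(a,b)_2: α=0, β=11; u≡1, v≡3 (mod 8); ε(u)ε(v)=0·1, αω(v)=0·1, βω(u)=11·0; sum ≡ 0  ⇒  +1.
(a,b)_5: α=1, u≡3; β=-1, v≡1 (mod 5); (3|5)=-1, (1|5)=+1; sign (−1)^0·-1^-1·+1^1 = -1.
(a,b)_19: α=1, u≡6; β=-1, v≡14 (mod 19); (6|19)=+1, (14|19)=-1; sign (−1)^1·+1^-1·-1^1 = +1.
(a,b)_11: α=1, u≡1; β=1, v≡9 (mod 11); (1|11)=+1, (9|11)=+1; sign (−1)^1·+1^1·+1^1 = -1.
(a,b)_23: α=0, u≡16; β=1, v≡21 (mod 23); (16|23)=+1, (21|23)=-1; sign (−1)^0·+1^1·-1^0 = +1.
(a,b)_∞: sgn(-3135)=−, sgn(48070)=+, so +1.
(a,b)_3: α=1, u≡2; β=4, v≡1 (mod 3); (2|3)=-1, (1|3)=+1; sign (−1)^0·-1^4·+1^1 = +1.
|Ram(-3135, 48070)| = 2, even; anisotropic at {5, 11}.

[5, 11]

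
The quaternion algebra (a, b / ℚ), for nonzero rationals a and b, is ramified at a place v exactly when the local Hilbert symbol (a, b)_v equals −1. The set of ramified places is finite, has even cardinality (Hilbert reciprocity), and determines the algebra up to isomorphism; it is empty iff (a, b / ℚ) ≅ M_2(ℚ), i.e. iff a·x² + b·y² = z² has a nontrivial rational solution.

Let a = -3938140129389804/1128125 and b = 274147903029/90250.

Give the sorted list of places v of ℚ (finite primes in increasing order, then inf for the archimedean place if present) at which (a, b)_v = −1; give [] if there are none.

[5, 17]

(a, b) ≡ (-255, 210) mod (ℚ^×)²; places V = {2, 3, 5, 7, 11, 13, 17, 19, 47, ∞}.
(a,b)_7: α=0, u≡1; β=1, v≡1 (mod 7); (1|7)=+1, (1|7)=+1; sign (−1)^0·+1^1·+1^0 = +1.
(a,b)_2: α=2, β=-1; u≡1, v≡1 (mod 8); ε(u)ε(v)=0·0, αω(v)=2·0, βω(u)=-1·0; sum ≡ 0  ⇒  +1.
(a,b)_47: α=4, u≡37; β=2, v≡40 (mod 47); (37|47)=+1, (40|47)=-1; sign (−1)^0·+1^2·-1^4 = +1.
(a,b)_17: α=3, u≡4; β=2, v≡3 (mod 17); (4|17)=+1, (3|17)=-1; sign (−1)^0·+1^2·-1^3 = -1.
(a,b)_19: α=-2, u≡6; β=-2, v≡16 (mod 19); (6|19)=+1, (16|19)=+1; sign (−1)^0·+1^-2·+1^-2 = +1.
(a,b)_11: α=0, u≡4; β=2, v≡4 (mod 11); (4|11)=+1, (4|11)=+1; sign (−1)^0·+1^2·+1^0 = +1.
(a,b)_∞: sgn(-255)=−, sgn(210)=+, so +1.
(a,b)_3: α=5, u≡2; β=1, v≡1 (mod 3); (2|3)=-1, (1|3)=+1; sign (−1)^1·-1^1·+1^5 = +1.
(a,b)_13: α=2, u≡8; β=2, v≡2 (mod 13); (8|13)=-1, (2|13)=-1; sign (−1)^0·-1^2·-1^2 = +1.
(a,b)_5: α=-5, u≡1; β=-3, v≡2 (mod 5); (1|5)=+1, (2|5)=-1; sign (−1)^0·+1^-3·-1^-5 = -1.
Ram(-255, 210) = {5, 17}; no ℚ_5-point on the conic.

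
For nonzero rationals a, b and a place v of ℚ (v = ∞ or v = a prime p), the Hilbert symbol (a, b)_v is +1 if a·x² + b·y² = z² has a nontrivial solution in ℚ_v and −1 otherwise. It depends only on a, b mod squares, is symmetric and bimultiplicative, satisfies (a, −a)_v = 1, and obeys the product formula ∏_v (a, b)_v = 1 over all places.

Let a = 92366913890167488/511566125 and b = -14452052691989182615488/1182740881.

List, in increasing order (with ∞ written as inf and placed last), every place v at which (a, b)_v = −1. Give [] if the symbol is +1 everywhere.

(a, b) ≡ (15, -143) mod (ℚ^×)²; places V = {2, 3, 5, 7, 11, 13, 17, 29, 41, 43, ∞}.
(a,b)_17: α=-4, u≡4; β=-6, v≡14 (mod 17); (4|17)=+1, (14|17)=-1; sign (−1)^0·+1^-6·-1^-4 = +1.
(a,b)_7: α=-2, u≡4; β=-2, v≡4 (mod 7); (4|7)=+1, (4|7)=+1; sign (−1)^0·+1^-2·+1^-2 = +1.
(a,b)_13: α=2, u≡2; β=3, v≡7 (mod 13); (2|13)=-1, (7|13)=-1; sign (−1)^0·-1^3·-1^2 = -1.
(a,b)_43: α=2, u≡9; β=2, v≡7 (mod 43); (9|43)=+1, (7|43)=-1; sign (−1)^0·+1^2·-1^2 = +1.
(a,b)_∞: sgn(15)=+, sgn(-143)=−, so +1.
(a,b)_5: α=-3, u≡2; β=0, v≡2 (mod 5); (2|5)=-1, (2|5)=-1; sign (−1)^0·-1^0·-1^-3 = -1.
(a,b)_11: α=2, u≡1; β=3, v≡5 (mod 11); (1|11)=+1, (5|11)=+1; sign (−1)^0·+1^3·+1^2 = +1.
(a,b)_3: α=3, u≡2; β=10, v≡1 (mod 3); (2|3)=-1, (1|3)=+1; sign (−1)^0·-1^10·+1^3 = +1.
(a,b)_29: α=2, u≡2; β=4, v≡26 (mod 29); (2|29)=-1, (26|29)=-1; sign (−1)^0·-1^4·-1^2 = +1.
(a,b)_2: α=6, β=6; u≡7, v≡1 (mod 8); ε(u)ε(v)=1·0, αω(v)=6·0, βω(u)=6·0; sum ≡ 0  ⇒  +1.
(a,b)_41: α=2, u≡34; β=0, v≡37 (mod 41); (34|41)=-1, (37|41)=+1; sign (−1)^0·-1^0·+1^2 = +1.
(15, -143 / ℚ) ramifies at {5, 13}: a division algebra.

[5, 13]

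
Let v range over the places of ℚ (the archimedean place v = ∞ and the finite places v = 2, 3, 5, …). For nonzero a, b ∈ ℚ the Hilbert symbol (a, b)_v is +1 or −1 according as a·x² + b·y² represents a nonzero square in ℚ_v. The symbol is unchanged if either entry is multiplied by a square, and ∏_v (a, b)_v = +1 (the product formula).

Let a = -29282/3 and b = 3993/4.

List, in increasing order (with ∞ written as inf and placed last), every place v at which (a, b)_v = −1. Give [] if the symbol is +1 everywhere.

[]

Mod squares: a ≡ -6, b ≡ 33. Check v ∈ {∞, 2, 3, 11}.
v=3: a=3^-1·(≡1), b=3^1·(≡2) mod 3; (1|3)=+1, (2|3)=-1; (−1)^{-1·1·1}·(+1)^1·(-1)^-1 = +1.
v=2: v_2(a)=1, v_2(b)=-2; units ≡ 5, 1 (mod 8); ε·ε+αω+βω = 0·0+1·0+-2·1 ≡ 0  ⇒  (a,b)_2 = +1.
v=11: a=11^4·(≡3), b=11^3·(≡9) mod 11; (3|11)=+1, (9|11)=+1; (−1)^{4·3·5}·(+1)^3·(+1)^4 = +1.
v=∞: -6 < 0 and 33 > 0  ⇒  (a,b)_∞ = +1.
Ram(a, b) = ∅: the form -6·x² + 33·y² − z² is isotropic over every ℚ_v, so by Hasse–Minkowski it is isotropic over ℚ.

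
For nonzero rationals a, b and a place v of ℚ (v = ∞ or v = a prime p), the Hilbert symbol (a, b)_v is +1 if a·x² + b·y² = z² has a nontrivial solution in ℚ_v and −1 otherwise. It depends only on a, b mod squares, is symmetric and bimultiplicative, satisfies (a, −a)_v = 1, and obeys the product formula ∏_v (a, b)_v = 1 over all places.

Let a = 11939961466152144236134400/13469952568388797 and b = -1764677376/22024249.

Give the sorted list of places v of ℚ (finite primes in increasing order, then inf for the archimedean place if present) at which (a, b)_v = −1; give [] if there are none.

Mod squares: a ≡ 377, b ≡ -319. Check v ∈ {∞, 2, 3, 5, 7, 11, 13, 17, 19, 29}.
v=19: a=19^-10·(≡11), b=19^-4·(≡6) mod 19; (11|19)=+1, (6|19)=+1; (−1)^{-10·-4·9}·(+1)^-4·(+1)^-10 = +1.
v=7: a=7^10·(≡6), b=7^4·(≡5) mod 7; (6|7)=-1, (5|7)=-1; (−1)^{10·4·3}·(-1)^4·(-1)^10 = +1.
v=13: a=13^-3·(≡3), b=13^-2·(≡5) mod 13; (3|13)=+1, (5|13)=-1; (−1)^{-3·-2·6}·(+1)^-2·(-1)^-3 = -1.
v=∞: 377 > 0 and -319 < 0  ⇒  (a,b)_∞ = +1.
v=11: a=11^4·(≡3), b=11^1·(≡1) mod 11; (3|11)=+1, (1|11)=+1; (−1)^{4·1·5}·(+1)^1·(+1)^4 = +1.
v=17: a=17^2·(≡11), b=17^0·(≡8) mod 17; (11|17)=-1, (8|17)=+1; (−1)^{2·0·8}·(-1)^0·(+1)^2 = +1.
v=5: a=5^2·(≡3), b=5^0·(≡1) mod 5; (3|5)=-1, (1|5)=+1; (−1)^{2·0·2}·(-1)^0·(+1)^2 = +1.
v=29: a=29^3·(≡24), b=29^1·(≡3) mod 29; (24|29)=+1, (3|29)=-1; (−1)^{3·1·14}·(+1)^1·(-1)^3 = -1.
v=3: a=3^0·(≡2), b=3^2·(≡2) mod 3; (2|3)=-1, (2|3)=-1; (−1)^{0·2·1}·(-1)^2·(-1)^0 = +1.
v=2: v_2(a)=14, v_2(b)=8; units ≡ 1, 1 (mod 8); ε·ε+αω+βω = 0·0+14·0+8·0 ≡ 0  ⇒  (a,b)_2 = +1.
(377, -319 / ℚ) ramifies at {13, 29}: a division algebra.

[13, 29]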